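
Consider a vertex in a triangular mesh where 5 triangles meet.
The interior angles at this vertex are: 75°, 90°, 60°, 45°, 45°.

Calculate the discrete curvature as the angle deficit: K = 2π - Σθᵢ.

Sum of angles = 315°. K = 360° - 315° = 45°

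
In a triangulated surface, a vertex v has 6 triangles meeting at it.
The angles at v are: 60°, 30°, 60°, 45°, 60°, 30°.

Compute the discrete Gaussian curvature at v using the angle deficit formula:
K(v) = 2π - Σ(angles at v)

Sum of angles = 285°. K = 360° - 285° = 75° = 5π/12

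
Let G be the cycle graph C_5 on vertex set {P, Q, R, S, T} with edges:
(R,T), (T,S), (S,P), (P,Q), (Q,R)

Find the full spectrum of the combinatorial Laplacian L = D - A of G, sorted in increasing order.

The cycle graph C_n has Laplacian eigenvalues λ_k = 2 − 2cos(2πk/n), k = 0, 1, …, n−1. Here n = 5:
k=0: 2 − 2cos(0) = 0.0; k=1: 2 − 2cos(2π/5) = 1.382; k=2: 2 − 2cos(4π/5) = 3.618; k=3: 2 − 2cos(6π/5) = 3.618; k=4: 2 − 2cos(8π/5) = 1.382.
Laplacian eigenvalues (increasing order): [0.0, 1.382, 1.382, 3.618, 3.618]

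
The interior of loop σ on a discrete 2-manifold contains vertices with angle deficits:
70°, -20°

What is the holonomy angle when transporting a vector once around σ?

Holonomy = total enclosed curvature = 70° + (-20°) = 50°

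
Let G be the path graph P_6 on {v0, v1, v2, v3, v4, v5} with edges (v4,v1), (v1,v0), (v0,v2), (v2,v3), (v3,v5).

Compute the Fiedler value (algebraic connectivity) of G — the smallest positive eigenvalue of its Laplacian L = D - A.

The path graph P_n has Laplacian eigenvalues λ_k = 2 − 2cos(kπ/n), k = 0, 1, …, n−1. Here n = 6:
k=0: 2 − 2cos(0) = 0.0; k=1: 2 − 2cos(π/6) = 0.2679; k=2: 2 − 2cos(π/3) = 1.0; k=3: 2 − 2cos(π/2) = 2.0; k=4: 2 − 2cos(2π/3) = 3.0; k=5: 2 − 2cos(5π/6) = 3.7321.
Laplacian eigenvalues: [0.0, 0.2679, 1.0, 2.0, 3.0, 3.7321]. Algebraic connectivity (smallest non-zero eigenvalue) = 0.2679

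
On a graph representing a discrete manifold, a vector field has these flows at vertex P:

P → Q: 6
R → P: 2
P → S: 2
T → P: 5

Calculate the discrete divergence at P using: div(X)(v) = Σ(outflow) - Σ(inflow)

Divergence = sum of outgoing flows = 6 + (-2) + 2 + (-5) = 1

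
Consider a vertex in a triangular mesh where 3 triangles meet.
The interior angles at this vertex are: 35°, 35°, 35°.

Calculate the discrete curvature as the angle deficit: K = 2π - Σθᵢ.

Sum of angles = 105°. K = 360° - 105° = 255° = 17π/12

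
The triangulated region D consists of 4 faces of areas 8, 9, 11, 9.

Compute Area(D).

8 + 9 + 11 + 9 = 37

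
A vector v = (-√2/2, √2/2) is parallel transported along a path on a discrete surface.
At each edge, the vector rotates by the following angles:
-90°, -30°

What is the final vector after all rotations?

Total rotation: (-90°) + (-30°) = -120°. Final vector: (0.9659, 0.2588)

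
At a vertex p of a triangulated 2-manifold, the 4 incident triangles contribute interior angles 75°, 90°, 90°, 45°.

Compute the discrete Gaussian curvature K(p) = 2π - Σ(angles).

Sum of angles = 300°. K = 360° - 300° = 60°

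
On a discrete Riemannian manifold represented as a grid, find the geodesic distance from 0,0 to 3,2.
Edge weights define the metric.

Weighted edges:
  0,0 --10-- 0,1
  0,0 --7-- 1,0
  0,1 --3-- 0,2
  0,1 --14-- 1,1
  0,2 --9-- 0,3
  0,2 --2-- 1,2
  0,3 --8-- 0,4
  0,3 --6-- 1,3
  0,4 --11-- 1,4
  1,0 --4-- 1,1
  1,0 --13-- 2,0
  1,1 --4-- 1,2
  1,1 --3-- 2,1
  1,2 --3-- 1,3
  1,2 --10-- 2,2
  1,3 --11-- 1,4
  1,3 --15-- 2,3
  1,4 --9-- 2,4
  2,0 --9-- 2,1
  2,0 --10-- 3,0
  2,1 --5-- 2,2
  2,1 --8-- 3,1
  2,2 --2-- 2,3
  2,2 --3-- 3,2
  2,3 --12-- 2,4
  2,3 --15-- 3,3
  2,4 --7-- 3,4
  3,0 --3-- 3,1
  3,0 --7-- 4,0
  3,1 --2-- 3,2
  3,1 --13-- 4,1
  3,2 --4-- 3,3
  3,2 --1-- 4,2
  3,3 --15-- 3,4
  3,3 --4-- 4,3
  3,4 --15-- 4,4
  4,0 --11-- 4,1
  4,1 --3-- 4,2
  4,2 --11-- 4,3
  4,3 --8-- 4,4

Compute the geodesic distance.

Shortest path: 0,0 → 1,0 → 1,1 → 2,1 → 2,2 → 3,2, total weight = 22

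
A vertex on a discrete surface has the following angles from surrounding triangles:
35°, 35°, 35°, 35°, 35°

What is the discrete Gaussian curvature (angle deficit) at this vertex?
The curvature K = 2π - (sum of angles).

Sum of angles = 175°. K = 360° - 175° = 185°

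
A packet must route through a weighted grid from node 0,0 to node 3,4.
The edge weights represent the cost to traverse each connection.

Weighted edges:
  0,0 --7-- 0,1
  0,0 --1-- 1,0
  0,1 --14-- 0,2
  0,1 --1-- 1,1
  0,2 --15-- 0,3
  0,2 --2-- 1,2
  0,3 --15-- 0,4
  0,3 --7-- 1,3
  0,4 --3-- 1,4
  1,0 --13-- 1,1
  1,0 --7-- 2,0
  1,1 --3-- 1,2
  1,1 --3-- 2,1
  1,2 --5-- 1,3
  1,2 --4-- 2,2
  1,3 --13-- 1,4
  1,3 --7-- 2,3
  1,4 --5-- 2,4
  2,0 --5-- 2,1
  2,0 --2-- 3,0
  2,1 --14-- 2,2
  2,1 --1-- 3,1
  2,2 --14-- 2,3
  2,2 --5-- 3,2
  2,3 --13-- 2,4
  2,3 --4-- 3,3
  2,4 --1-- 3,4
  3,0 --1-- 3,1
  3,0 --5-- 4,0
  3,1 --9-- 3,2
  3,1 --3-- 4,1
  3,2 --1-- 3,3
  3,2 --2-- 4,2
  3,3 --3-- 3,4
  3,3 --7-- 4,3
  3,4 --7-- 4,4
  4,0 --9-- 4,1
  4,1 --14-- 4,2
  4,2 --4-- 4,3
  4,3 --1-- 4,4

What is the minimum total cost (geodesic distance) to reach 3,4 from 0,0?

Shortest path: 0,0 → 1,0 → 2,0 → 3,0 → 3,1 → 3,2 → 3,3 → 3,4, total weight = 24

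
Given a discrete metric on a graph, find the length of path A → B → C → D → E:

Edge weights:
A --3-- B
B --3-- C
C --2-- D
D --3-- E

Arc length = 3 + 3 + 2 + 3 = 11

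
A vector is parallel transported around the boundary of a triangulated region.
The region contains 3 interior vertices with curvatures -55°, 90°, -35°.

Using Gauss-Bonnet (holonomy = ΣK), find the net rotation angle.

Holonomy = total enclosed curvature = (-55°) + 90° + (-35°) = 0°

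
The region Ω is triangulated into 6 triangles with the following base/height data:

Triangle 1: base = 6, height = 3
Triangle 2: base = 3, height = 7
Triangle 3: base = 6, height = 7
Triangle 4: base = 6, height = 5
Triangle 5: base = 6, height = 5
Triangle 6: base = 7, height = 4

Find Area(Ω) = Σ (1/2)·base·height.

(1/2)×6×3 + (1/2)×3×7 + (1/2)×6×7 + (1/2)×6×5 + (1/2)×6×5 + (1/2)×7×4 = 84.5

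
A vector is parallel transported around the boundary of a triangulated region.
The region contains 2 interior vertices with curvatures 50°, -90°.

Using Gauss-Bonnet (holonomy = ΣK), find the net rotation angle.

Holonomy = total enclosed curvature = 50° + (-90°) = -40°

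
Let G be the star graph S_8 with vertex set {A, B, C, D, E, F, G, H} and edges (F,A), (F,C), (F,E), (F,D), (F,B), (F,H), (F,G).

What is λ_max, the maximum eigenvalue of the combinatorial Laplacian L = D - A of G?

The star S_8 is the complete bipartite graph K_{1,7} (one hub of degree 7, 7 leaves of degree 1). The Laplacian spectrum of K_{p,q} is 0, p (multiplicity q−1), q (multiplicity p−1), p+q. With p = 1, q = 7: 0 once, 1 with multiplicity 6, and 8 once. (Check: trace L = sum of degrees = 14 = 6·1 + 8.)
Laplacian eigenvalues: [0.0, 1.0, 1.0, 1.0, 1.0, 1.0, 1.0, 8.0]. Largest eigenvalue (spectral radius) = 8.0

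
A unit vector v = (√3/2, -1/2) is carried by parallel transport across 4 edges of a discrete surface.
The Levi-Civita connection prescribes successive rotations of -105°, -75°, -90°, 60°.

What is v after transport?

Total rotation: (-105°) + (-75°) + (-90°) + 60° = -210° ≡ 150° (mod 360°). Final vector: (-0.5000, 0.8660)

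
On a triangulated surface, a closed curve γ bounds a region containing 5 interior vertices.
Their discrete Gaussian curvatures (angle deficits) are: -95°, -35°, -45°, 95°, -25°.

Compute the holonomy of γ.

Holonomy = total enclosed curvature = (-95°) + (-35°) + (-45°) + 95° + (-25°) = -105°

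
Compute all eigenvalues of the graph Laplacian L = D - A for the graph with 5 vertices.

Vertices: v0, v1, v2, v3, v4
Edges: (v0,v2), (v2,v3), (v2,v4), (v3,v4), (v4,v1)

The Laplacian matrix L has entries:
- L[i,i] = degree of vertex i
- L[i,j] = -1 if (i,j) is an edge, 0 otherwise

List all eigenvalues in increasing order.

Degrees: deg(v0) = 1, deg(v1) = 1, deg(v2) = 3, deg(v3) = 2, deg(v4) = 3.
L = D − A with rows/columns ordered (v0, v1, v2, v3, v4):
  [ 1,  0, -1,  0,  0]
  [ 0,  1,  0,  0, -1]
  [-1,  0,  3, -1, -1]
  [ 0,  0, -1,  2, -1]
  [ 0, -1, -1, -1,  3]
Characteristic polynomial: det(λI − L) = λ(λ² − 5λ + 3)(λ² − 5λ + 5).
Roots: λ = 0; (λ² − 5λ + 3) = 0 ⇒ λ = (5 ± √13)/2 ≈ 0.6972, 4.3028; (λ² − 5λ + 5) = 0 ⇒ λ = (5 ± √5)/2 ≈ 1.382, 3.618.
(Check: the roots sum (with multiplicity) to 10, matching trace L = Σdeg = 2·5 = 10.)
Laplacian eigenvalues (increasing order): [0.0, 0.6972, 1.382, 3.618, 4.3028]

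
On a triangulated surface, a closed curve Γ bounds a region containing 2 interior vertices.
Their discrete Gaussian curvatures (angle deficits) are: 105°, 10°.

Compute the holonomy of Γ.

Holonomy = total enclosed curvature = 105° + 10° = 115°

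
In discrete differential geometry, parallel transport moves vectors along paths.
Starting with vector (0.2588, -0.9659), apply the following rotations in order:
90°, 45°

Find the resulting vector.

Total rotation: 90° + 45° = 135°. Final vector: (0.5000, 0.8660)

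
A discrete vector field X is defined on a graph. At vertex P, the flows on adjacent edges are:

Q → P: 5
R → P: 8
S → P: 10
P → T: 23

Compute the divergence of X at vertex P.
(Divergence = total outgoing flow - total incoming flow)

Divergence = sum of outgoing flows = (-5) + (-8) + (-10) + 23 = 0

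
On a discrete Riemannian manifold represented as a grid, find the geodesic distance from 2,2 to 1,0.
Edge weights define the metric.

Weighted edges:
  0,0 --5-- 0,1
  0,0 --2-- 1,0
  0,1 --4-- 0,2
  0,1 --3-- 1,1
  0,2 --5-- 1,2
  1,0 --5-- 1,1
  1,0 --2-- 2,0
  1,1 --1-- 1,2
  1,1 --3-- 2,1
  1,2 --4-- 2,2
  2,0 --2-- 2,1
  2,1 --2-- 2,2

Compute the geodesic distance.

Shortest path: 2,2 → 2,1 → 2,0 → 1,0, total weight = 6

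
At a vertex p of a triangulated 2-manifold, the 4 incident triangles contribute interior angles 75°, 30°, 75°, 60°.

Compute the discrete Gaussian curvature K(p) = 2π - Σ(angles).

Sum of angles = 240°. K = 360° - 240° = 120°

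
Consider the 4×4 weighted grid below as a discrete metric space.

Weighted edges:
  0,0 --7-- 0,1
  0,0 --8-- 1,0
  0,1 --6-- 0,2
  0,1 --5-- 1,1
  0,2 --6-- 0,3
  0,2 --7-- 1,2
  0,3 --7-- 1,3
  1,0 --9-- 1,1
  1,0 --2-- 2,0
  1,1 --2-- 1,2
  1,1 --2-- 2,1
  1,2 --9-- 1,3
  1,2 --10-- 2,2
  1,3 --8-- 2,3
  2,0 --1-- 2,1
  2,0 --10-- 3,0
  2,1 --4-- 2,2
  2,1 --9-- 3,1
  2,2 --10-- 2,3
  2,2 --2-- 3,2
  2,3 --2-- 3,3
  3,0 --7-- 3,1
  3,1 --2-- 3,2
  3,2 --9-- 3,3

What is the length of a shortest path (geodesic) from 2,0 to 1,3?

Shortest path: 2,0 → 2,1 → 1,1 → 1,2 → 1,3, total weight = 14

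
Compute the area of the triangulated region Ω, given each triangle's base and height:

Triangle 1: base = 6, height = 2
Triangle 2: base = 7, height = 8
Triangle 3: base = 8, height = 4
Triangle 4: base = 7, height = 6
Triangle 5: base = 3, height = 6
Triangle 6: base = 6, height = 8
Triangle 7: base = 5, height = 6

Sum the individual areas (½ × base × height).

(1/2)×6×2 + (1/2)×7×8 + (1/2)×8×4 + (1/2)×7×6 + (1/2)×3×6 + (1/2)×6×8 + (1/2)×5×6 = 119.0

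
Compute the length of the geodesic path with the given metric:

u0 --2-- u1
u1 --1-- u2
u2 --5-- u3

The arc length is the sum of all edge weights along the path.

Arc length = 2 + 1 + 5 = 8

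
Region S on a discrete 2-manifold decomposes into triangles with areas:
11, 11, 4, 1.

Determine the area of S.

11 + 11 + 4 + 1 = 27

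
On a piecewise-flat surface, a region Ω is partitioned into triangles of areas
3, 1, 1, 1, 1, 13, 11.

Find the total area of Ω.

3 + 1 + 1 + 1 + 1 + 13 + 11 = 31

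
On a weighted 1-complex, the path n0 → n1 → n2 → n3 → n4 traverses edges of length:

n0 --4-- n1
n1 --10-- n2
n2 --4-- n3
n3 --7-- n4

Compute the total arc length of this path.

Arc length = 4 + 10 + 4 + 7 = 25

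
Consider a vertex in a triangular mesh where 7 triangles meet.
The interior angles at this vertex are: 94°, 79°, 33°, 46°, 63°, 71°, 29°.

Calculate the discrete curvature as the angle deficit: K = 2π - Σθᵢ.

Sum of angles = 415°. K = 360° - 415° = -55° = -11π/36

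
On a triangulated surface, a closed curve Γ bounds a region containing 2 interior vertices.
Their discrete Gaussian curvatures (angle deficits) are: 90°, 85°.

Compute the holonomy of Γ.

Holonomy = total enclosed curvature = 90° + 85° = 175°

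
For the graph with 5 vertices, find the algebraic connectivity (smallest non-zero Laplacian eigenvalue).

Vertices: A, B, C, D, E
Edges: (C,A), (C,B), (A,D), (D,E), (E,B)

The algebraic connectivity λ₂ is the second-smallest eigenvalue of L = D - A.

Degrees: deg(A) = 2, deg(B) = 2, deg(C) = 2, deg(D) = 2, deg(E) = 2.
L = D − A with rows/columns ordered (A, B, C, D, E):
  [ 2,  0, -1, -1,  0]
  [ 0,  2, -1,  0, -1]
  [-1, -1,  2,  0,  0]
  [-1,  0,  0,  2, -1]
  [ 0, -1,  0, -1,  2]
Characteristic polynomial: det(λI − L) = λ(λ² − 5λ + 5)².
Roots: λ = 0; (λ² − 5λ + 5) = 0 ⇒ λ = (5 ± √5)/2 ≈ 1.382, 3.618 (multiplicity 2).
(Check: the roots sum (with multiplicity) to 10, matching trace L = Σdeg = 2·5 = 10.)
Laplacian eigenvalues: [0.0, 1.382, 1.382, 3.618, 3.618]. Algebraic connectivity (smallest non-zero eigenvalue) = 1.382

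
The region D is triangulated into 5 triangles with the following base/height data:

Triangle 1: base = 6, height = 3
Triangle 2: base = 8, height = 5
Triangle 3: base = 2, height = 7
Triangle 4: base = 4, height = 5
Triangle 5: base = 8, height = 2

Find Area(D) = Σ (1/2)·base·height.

(1/2)×6×3 + (1/2)×8×5 + (1/2)×2×7 + (1/2)×4×5 + (1/2)×8×2 = 54.0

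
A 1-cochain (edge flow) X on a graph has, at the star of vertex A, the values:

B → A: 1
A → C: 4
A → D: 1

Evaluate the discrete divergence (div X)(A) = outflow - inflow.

Divergence = sum of outgoing flows = (-1) + 4 + 1 = 4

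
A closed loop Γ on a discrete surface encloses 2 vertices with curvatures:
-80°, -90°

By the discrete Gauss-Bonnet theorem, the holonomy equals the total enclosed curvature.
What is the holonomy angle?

Holonomy = total enclosed curvature = (-80°) + (-90°) = -170°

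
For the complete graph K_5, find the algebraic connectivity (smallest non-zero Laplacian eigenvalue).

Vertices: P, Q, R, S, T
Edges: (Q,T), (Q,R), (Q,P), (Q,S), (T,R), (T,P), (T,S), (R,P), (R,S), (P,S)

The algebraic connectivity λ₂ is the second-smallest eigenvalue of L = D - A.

For the complete graph K_n, L = nI − J (J = all-ones matrix). J has eigenvalues n (once, eigenvector 𝟙) and 0 (multiplicity n−1), so L has eigenvalues 0 (once) and n (multiplicity n−1). Here n = 5: eigenvalue 0 once and 5 with multiplicity 4.
Laplacian eigenvalues: [0.0, 5.0, 5.0, 5.0, 5.0]. Algebraic connectivity (smallest non-zero eigenvalue) = 5.0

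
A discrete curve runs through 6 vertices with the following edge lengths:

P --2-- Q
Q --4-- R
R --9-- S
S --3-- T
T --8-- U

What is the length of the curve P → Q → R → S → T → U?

Arc length = 2 + 4 + 9 + 3 + 8 = 26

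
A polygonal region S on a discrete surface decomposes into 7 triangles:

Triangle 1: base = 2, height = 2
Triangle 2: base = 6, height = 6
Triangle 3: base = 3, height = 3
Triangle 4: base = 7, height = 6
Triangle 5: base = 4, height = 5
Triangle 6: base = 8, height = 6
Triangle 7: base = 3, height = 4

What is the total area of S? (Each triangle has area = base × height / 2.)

(1/2)×2×2 + (1/2)×6×6 + (1/2)×3×3 + (1/2)×7×6 + (1/2)×4×5 + (1/2)×8×6 + (1/2)×3×4 = 85.5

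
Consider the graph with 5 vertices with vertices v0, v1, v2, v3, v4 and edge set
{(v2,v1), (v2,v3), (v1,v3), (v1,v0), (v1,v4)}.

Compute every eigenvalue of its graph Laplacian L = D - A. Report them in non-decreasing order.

Degrees: deg(v0) = 1, deg(v1) = 4, deg(v2) = 2, deg(v3) = 2, deg(v4) = 1.
L = D − A with rows/columns ordered (v0, v1, v2, v3, v4):
  [ 1, -1,  0,  0,  0]
  [-1,  4, -1, -1, -1]
  [ 0, -1,  2, -1,  0]
  [ 0, -1, -1,  2,  0]
  [ 0, -1,  0,  0,  1]
Characteristic polynomial: det(λI − L) = λ(λ − 1)²(λ − 3)(λ − 5).
Roots: λ = 0; (λ − 1) = 0 ⇒ λ = 1 (multiplicity 2); (λ − 3) = 0 ⇒ λ = 3; (λ − 5) = 0 ⇒ λ = 5.
(Check: the roots sum (with multiplicity) to 10, matching trace L = Σdeg = 2·5 = 10.)
Laplacian eigenvalues (increasing order): [0.0, 1.0, 1.0, 3.0, 5.0]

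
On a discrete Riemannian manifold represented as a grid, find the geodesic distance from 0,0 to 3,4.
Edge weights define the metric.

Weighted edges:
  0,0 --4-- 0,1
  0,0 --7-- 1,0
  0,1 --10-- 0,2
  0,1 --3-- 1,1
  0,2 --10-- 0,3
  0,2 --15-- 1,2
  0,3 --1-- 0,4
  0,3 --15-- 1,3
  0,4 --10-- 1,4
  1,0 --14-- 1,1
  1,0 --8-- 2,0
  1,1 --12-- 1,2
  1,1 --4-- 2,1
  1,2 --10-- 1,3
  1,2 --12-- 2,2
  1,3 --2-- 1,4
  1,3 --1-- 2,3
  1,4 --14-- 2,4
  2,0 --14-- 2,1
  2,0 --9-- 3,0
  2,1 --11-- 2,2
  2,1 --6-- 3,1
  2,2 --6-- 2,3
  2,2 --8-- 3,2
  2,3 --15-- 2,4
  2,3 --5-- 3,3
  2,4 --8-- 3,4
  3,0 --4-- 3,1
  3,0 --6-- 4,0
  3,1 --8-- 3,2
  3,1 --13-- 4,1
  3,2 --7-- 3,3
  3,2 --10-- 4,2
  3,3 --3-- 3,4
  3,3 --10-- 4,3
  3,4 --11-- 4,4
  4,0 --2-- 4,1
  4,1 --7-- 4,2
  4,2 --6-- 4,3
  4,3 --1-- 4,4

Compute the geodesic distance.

Shortest path: 0,0 → 0,1 → 1,1 → 2,1 → 3,1 → 3,2 → 3,3 → 3,4, total weight = 35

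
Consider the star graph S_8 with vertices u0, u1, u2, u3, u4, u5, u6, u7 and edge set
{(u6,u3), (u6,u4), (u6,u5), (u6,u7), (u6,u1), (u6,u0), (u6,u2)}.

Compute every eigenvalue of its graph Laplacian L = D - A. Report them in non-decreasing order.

The star S_8 is the complete bipartite graph K_{1,7} (one hub of degree 7, 7 leaves of degree 1). The Laplacian spectrum of K_{p,q} is 0, p (multiplicity q−1), q (multiplicity p−1), p+q. With p = 1, q = 7: 0 once, 1 with multiplicity 6, and 8 once. (Check: trace L = sum of degrees = 14 = 6·1 + 8.)
Laplacian eigenvalues (increasing order): [0.0, 1.0, 1.0, 1.0, 1.0, 1.0, 1.0, 8.0]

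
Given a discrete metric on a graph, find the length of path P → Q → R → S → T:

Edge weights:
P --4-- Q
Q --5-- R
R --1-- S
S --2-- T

Arc length = 4 + 5 + 1 + 2 = 12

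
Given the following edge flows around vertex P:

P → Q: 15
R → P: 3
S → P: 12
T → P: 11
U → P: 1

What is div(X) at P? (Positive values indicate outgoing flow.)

Divergence = sum of outgoing flows = 15 + (-3) + (-12) + (-11) + (-1) = -12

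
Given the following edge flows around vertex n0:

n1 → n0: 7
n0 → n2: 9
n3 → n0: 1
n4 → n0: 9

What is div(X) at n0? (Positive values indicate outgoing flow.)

Divergence = sum of outgoing flows = (-7) + 9 + (-1) + (-9) = -8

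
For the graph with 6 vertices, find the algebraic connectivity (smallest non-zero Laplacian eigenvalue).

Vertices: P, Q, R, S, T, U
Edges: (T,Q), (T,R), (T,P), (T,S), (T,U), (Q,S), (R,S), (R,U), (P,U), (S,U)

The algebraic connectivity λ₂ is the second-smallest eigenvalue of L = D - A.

Degrees: deg(P) = 2, deg(Q) = 2, deg(R) = 3, deg(S) = 4, deg(T) = 5, deg(U) = 4.
L = D − A with rows/columns ordered (P, Q, R, S, T, U):
  [ 2,  0,  0,  0, -1, -1]
  [ 0,  2,  0, -1, -1,  0]
  [ 0,  0,  3, -1, -1, -1]
  [ 0, -1, -1,  4, -1, -1]
  [-1, -1, -1, -1,  5, -1]
  [-1,  0, -1, -1, -1,  4]
Characteristic polynomial: det(λI − L) = λ(λ² − 7λ + 9)(λ² − 7λ + 11)(λ − 6).
Roots: λ = 0; (λ² − 7λ + 9) = 0 ⇒ λ = (7 ± √13)/2 ≈ 1.6972, 5.3028; (λ² − 7λ + 11) = 0 ⇒ λ = (7 ± √5)/2 ≈ 2.382, 4.618; (λ − 6) = 0 ⇒ λ = 6.
(Check: the roots sum (with multiplicity) to 20, matching trace L = Σdeg = 2·10 = 20.)
Laplacian eigenvalues: [0.0, 1.6972, 2.382, 4.618, 5.3028, 6.0]. Algebraic connectivity (smallest non-zero eigenvalue) = 1.6972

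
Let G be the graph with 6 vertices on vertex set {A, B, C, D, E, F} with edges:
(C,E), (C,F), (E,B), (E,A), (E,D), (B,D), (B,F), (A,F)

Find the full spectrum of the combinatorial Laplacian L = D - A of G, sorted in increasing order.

Degrees: deg(A) = 2, deg(B) = 3, deg(C) = 2, deg(D) = 2, deg(E) = 4, deg(F) = 3.
L = D − A with rows/columns ordered (A, B, C, D, E, F):
  [ 2,  0,  0,  0, -1, -1]
  [ 0,  3,  0, -1, -1, -1]
  [ 0,  0,  2,  0, -1, -1]
  [ 0, -1,  0,  2, -1,  0]
  [-1, -1, -1, -1,  4,  0]
  [-1, -1, -1,  0,  0,  3]
Characteristic polynomial: det(λI − L) = λ(λ² − 7λ + 8)(λ − 2)(λ − 3)(λ − 4).
Roots: λ = 0; (λ² − 7λ + 8) = 0 ⇒ λ = (7 ± √17)/2 ≈ 1.4384, 5.5616; (λ − 2) = 0 ⇒ λ = 2; (λ − 3) = 0 ⇒ λ = 3; (λ − 4) = 0 ⇒ λ = 4.
(Check: the roots sum (with multiplicity) to 16, matching trace L = Σdeg = 2·8 = 16.)
Laplacian eigenvalues (increasing order): [0.0, 1.4384, 2.0, 3.0, 4.0, 5.5616]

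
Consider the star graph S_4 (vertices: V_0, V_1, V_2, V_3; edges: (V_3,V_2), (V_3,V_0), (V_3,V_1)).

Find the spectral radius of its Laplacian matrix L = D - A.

The star S_4 is the complete bipartite graph K_{1,3} (one hub of degree 3, 3 leaves of degree 1). The Laplacian spectrum of K_{p,q} is 0, p (multiplicity q−1), q (multiplicity p−1), p+q. With p = 1, q = 3: 0 once, 1 with multiplicity 2, and 4 once. (Check: trace L = sum of degrees = 6 = 2·1 + 4.)
Laplacian eigenvalues: [0.0, 1.0, 1.0, 4.0]. Largest eigenvalue (spectral radius) = 4.0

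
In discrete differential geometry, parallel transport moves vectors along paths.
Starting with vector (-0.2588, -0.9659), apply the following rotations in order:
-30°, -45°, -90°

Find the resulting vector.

Total rotation: (-30°) + (-45°) + (-90°) = -165°. Final vector: (0, 1)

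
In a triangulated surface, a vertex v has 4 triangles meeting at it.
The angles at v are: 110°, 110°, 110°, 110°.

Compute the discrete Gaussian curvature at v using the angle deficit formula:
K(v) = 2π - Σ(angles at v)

Sum of angles = 440°. K = 360° - 440° = -80° = -4π/9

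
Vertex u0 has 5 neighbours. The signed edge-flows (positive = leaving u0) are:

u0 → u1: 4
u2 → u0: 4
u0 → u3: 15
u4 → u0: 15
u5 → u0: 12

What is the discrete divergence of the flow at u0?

Divergence = sum of outgoing flows = 4 + (-4) + 15 + (-15) + (-12) = -12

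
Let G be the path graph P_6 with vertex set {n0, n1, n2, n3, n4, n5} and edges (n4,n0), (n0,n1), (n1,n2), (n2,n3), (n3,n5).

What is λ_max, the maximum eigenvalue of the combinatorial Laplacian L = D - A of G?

The path graph P_n has Laplacian eigenvalues λ_k = 2 − 2cos(kπ/n), k = 0, 1, …, n−1. Here n = 6:
k=0: 2 − 2cos(0) = 0.0; k=1: 2 − 2cos(π/6) = 0.2679; k=2: 2 − 2cos(π/3) = 1.0; k=3: 2 − 2cos(π/2) = 2.0; k=4: 2 − 2cos(2π/3) = 3.0; k=5: 2 − 2cos(5π/6) = 3.7321.
Laplacian eigenvalues: [0.0, 0.2679, 1.0, 2.0, 3.0, 3.7321]. Largest eigenvalue (spectral radius) = 3.7321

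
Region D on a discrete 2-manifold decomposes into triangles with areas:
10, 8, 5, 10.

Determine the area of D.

10 + 8 + 5 + 10 = 33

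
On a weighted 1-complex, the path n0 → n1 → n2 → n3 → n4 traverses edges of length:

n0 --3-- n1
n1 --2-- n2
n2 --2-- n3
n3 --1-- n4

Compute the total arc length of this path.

Arc length = 3 + 2 + 2 + 1 = 8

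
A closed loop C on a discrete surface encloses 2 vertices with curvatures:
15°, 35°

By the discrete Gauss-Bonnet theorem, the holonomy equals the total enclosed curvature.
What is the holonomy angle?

Holonomy = total enclosed curvature = 15° + 35° = 50°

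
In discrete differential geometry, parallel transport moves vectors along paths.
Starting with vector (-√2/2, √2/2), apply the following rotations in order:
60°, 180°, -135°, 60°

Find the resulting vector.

Total rotation: 60° + 180° + (-135°) + 60° = 165°. Final vector: (0.5000, -0.8660)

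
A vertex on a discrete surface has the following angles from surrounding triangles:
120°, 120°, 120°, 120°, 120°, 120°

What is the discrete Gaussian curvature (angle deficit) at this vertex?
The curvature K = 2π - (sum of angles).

Sum of angles = 720°. K = 360° - 720° = -360° = -2π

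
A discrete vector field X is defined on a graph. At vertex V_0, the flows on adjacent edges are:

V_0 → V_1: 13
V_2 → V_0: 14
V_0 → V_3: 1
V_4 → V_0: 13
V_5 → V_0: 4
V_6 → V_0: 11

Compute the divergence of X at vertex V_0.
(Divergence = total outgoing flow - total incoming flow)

Divergence = sum of outgoing flows = 13 + (-14) + 1 + (-13) + (-4) + (-11) = -28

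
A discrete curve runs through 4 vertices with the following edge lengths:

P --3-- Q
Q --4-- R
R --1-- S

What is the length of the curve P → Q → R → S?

Arc length = 3 + 4 + 1 = 8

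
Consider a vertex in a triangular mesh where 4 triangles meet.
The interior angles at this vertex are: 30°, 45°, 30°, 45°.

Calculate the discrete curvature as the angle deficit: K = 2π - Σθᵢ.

Sum of angles = 150°. K = 360° - 150° = 210°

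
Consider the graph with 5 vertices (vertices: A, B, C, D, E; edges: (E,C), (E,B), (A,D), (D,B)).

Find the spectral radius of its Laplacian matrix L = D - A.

Degrees: deg(A) = 1, deg(B) = 2, deg(C) = 1, deg(D) = 2, deg(E) = 2.
L = D − A with rows/columns ordered (A, B, C, D, E):
  [ 1,  0,  0, -1,  0]
  [ 0,  2,  0, -1, -1]
  [ 0,  0,  1,  0, -1]
  [-1, -1,  0,  2,  0]
  [ 0, -1, -1,  0,  2]
Characteristic polynomial: det(λI − L) = λ(λ² − 3λ + 1)(λ² − 5λ + 5).
Roots: λ = 0; (λ² − 3λ + 1) = 0 ⇒ λ = (3 ± √5)/2 ≈ 0.382, 2.618; (λ² − 5λ + 5) = 0 ⇒ λ = (5 ± √5)/2 ≈ 1.382, 3.618.
(Check: the roots sum (with multiplicity) to 8, matching trace L = Σdeg = 2·4 = 8.)
Laplacian eigenvalues: [0.0, 0.382, 1.382, 2.618, 3.618]. Largest eigenvalue (spectral radius) = 3.618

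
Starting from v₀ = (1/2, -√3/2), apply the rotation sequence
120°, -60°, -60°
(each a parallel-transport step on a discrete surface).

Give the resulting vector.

Total rotation: 120° + (-60°) + (-60°) = 0°. Final vector: (0.5000, -0.8660)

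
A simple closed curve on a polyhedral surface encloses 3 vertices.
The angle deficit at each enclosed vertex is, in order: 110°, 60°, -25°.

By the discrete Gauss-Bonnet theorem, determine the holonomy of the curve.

Holonomy = total enclosed curvature = 110° + 60° + (-25°) = 145°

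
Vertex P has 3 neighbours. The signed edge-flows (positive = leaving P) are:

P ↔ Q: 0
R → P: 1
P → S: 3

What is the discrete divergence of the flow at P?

Divergence = sum of outgoing flows = 0 + (-1) + 3 = 2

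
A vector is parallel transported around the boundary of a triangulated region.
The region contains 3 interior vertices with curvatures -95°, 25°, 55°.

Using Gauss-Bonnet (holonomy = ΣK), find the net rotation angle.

Holonomy = total enclosed curvature = (-95°) + 25° + 55° = -15°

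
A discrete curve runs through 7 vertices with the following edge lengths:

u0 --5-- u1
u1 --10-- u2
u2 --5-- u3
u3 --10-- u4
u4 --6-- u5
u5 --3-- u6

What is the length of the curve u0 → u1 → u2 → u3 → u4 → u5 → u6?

Arc length = 5 + 10 + 5 + 10 + 6 + 3 = 39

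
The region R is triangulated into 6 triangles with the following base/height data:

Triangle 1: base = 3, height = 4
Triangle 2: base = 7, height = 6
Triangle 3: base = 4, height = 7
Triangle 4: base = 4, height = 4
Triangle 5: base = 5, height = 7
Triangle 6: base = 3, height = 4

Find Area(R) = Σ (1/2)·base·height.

(1/2)×3×4 + (1/2)×7×6 + (1/2)×4×7 + (1/2)×4×4 + (1/2)×5×7 + (1/2)×3×4 = 72.5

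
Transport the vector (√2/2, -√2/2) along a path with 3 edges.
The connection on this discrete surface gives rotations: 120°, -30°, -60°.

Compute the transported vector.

Total rotation: 120° + (-30°) + (-60°) = 30°. Final vector: (0.9659, -0.2588)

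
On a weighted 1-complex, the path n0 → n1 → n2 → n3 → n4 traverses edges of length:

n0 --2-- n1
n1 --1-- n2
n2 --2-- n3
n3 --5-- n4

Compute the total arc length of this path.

Arc length = 2 + 1 + 2 + 5 = 10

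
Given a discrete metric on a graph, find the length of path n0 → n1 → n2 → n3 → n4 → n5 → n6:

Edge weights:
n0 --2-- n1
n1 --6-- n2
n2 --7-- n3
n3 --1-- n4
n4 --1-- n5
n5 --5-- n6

Arc length = 2 + 6 + 7 + 1 + 1 + 5 = 22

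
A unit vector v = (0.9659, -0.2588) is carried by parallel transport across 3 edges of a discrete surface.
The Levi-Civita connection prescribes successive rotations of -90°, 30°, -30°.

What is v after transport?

Total rotation: (-90°) + 30° + (-30°) = -90°. Final vector: (-0.2588, -0.9659)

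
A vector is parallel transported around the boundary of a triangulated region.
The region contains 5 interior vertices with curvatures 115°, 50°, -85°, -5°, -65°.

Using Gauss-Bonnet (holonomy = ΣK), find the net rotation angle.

Holonomy = total enclosed curvature = 115° + 50° + (-85°) + (-5°) + (-65°) = 10°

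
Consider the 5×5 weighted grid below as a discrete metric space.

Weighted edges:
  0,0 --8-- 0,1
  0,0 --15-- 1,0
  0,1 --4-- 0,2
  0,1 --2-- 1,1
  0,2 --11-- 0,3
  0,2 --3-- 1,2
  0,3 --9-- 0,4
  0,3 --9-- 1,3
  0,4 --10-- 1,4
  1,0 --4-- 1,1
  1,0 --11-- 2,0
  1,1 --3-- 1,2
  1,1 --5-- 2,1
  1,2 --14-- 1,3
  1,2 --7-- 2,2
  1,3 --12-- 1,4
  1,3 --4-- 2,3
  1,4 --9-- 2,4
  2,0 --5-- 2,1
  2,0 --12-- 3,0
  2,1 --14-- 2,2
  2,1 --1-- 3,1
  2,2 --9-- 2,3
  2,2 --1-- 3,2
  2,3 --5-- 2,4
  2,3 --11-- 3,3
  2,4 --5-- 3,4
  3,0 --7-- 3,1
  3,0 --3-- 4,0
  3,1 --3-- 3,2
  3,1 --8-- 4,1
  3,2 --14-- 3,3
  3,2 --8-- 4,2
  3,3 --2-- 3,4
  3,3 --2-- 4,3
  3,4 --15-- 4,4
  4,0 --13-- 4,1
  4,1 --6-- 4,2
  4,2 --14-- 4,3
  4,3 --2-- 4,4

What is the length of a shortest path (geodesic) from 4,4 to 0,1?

Shortest path: 4,4 → 4,3 → 3,3 → 3,2 → 3,1 → 2,1 → 1,1 → 0,1, total weight = 29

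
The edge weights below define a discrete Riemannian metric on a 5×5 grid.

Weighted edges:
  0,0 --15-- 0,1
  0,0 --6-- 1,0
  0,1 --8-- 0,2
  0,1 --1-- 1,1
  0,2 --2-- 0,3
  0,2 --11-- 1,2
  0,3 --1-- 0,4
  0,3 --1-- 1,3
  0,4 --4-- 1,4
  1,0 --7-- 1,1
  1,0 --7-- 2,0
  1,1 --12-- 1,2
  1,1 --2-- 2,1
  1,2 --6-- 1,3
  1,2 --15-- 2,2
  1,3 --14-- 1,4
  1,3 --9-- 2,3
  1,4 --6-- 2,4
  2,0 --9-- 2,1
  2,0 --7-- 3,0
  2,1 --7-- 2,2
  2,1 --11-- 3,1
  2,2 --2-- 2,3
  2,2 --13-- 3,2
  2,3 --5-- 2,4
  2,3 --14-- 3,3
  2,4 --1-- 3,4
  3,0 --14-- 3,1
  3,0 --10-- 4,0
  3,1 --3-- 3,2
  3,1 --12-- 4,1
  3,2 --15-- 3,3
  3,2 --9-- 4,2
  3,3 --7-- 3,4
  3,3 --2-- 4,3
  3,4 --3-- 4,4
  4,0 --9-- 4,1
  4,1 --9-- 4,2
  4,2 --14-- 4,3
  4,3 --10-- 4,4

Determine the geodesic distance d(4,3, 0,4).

Shortest path: 4,3 → 3,3 → 3,4 → 2,4 → 1,4 → 0,4, total weight = 20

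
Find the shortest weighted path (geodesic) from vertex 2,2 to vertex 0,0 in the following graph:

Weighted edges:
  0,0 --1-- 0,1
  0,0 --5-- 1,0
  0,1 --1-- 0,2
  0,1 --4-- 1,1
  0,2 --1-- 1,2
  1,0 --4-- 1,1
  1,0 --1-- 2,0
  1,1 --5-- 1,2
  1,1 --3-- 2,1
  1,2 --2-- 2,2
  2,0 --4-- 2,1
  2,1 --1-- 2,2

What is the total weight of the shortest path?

Shortest path: 2,2 → 1,2 → 0,2 → 0,1 → 0,0, total weight = 5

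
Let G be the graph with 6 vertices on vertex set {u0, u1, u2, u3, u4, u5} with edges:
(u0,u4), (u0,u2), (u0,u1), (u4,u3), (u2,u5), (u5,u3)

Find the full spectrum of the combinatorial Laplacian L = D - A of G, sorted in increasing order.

Degrees: deg(u0) = 3, deg(u1) = 1, deg(u2) = 2, deg(u3) = 2, deg(u4) = 2, deg(u5) = 2.
L = D − A with rows/columns ordered (u0, u1, u2, u3, u4, u5):
  [ 3, -1, -1,  0, -1,  0]
  [-1,  1,  0,  0,  0,  0]
  [-1,  0,  2,  0,  0, -1]
  [ 0,  0,  0,  2, -1, -1]
  [-1,  0,  0, -1,  2,  0]
  [ 0,  0, -1, -1,  0,  2]
Characteristic polynomial: det(λI − L) = λ(λ² − 5λ + 3)(λ² − 5λ + 5)(λ − 2).
Roots: λ = 0; (λ² − 5λ + 3) = 0 ⇒ λ = (5 ± √13)/2 ≈ 0.6972, 4.3028; (λ² − 5λ + 5) = 0 ⇒ λ = (5 ± √5)/2 ≈ 1.382, 3.618; (λ − 2) = 0 ⇒ λ = 2.
(Check: the roots sum (with multiplicity) to 12, matching trace L = Σdeg = 2·6 = 12.)
Laplacian eigenvalues (increasing order): [0.0, 0.6972, 1.382, 2.0, 3.618, 4.3028]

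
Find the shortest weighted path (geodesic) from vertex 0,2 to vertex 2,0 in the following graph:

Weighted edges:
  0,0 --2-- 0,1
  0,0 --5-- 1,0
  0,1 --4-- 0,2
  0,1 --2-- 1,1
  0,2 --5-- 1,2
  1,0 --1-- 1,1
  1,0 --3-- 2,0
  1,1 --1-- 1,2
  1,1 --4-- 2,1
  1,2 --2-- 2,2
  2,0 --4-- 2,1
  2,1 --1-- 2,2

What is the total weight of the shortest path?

Shortest path: 0,2 → 0,1 → 1,1 → 1,0 → 2,0, total weight = 10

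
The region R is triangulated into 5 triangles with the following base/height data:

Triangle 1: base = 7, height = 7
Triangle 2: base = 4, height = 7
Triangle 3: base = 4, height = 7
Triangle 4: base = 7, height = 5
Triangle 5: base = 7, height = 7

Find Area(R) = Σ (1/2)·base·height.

(1/2)×7×7 + (1/2)×4×7 + (1/2)×4×7 + (1/2)×7×5 + (1/2)×7×7 = 94.5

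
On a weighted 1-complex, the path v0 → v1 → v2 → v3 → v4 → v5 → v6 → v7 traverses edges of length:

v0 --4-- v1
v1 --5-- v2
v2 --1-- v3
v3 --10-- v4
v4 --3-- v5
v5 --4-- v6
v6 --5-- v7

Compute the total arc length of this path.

Arc length = 4 + 5 + 1 + 10 + 3 + 4 + 5 = 32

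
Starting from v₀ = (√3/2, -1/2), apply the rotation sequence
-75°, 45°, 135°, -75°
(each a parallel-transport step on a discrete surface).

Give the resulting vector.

Total rotation: (-75°) + 45° + 135° + (-75°) = 30°. Final vector: (1, 0)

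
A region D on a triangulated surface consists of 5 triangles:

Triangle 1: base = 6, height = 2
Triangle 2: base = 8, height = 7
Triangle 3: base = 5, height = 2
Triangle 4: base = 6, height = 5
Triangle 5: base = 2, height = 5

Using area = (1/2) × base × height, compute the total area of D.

(1/2)×6×2 + (1/2)×8×7 + (1/2)×5×2 + (1/2)×6×5 + (1/2)×2×5 = 59.0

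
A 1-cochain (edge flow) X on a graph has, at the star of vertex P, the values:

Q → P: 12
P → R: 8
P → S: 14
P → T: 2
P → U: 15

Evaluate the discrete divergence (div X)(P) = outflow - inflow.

Divergence = sum of outgoing flows = (-12) + 8 + 14 + 2 + 15 = 27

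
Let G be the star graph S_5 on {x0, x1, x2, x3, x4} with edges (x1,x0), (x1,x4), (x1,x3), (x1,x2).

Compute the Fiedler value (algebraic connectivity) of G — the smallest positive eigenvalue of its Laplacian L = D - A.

The star S_5 is the complete bipartite graph K_{1,4} (one hub of degree 4, 4 leaves of degree 1). The Laplacian spectrum of K_{p,q} is 0, p (multiplicity q−1), q (multiplicity p−1), p+q. With p = 1, q = 4: 0 once, 1 with multiplicity 3, and 5 once. (Check: trace L = sum of degrees = 8 = 3·1 + 5.)
Laplacian eigenvalues: [0.0, 1.0, 1.0, 1.0, 5.0]. Algebraic connectivity (smallest non-zero eigenvalue) = 1.0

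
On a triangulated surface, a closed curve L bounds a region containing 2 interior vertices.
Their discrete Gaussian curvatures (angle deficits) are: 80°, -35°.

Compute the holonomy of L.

Holonomy = total enclosed curvature = 80° + (-35°) = 45°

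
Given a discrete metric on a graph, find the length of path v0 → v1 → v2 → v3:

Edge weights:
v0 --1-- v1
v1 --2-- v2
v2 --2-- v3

Arc length = 1 + 2 + 2 = 5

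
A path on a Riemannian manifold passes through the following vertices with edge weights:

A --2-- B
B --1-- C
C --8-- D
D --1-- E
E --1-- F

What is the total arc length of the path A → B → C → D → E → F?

Arc length = 2 + 1 + 8 + 1 + 1 = 13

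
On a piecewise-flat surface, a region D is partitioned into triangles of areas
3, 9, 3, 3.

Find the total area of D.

3 + 9 + 3 + 3 = 18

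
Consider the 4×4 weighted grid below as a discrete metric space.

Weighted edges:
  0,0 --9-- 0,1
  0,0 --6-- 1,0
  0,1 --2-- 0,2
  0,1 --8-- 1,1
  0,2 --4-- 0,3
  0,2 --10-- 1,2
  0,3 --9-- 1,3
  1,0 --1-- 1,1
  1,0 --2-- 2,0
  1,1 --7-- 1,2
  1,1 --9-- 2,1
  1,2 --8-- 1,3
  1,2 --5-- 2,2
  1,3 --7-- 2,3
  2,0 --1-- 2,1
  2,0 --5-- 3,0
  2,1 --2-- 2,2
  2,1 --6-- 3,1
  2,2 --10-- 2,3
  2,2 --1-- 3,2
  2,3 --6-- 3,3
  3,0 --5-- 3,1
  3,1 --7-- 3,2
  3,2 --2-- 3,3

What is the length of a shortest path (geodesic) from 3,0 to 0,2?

Shortest path: 3,0 → 2,0 → 1,0 → 1,1 → 0,1 → 0,2, total weight = 18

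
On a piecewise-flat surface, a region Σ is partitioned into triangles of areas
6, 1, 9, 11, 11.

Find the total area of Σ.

6 + 1 + 9 + 11 + 11 = 38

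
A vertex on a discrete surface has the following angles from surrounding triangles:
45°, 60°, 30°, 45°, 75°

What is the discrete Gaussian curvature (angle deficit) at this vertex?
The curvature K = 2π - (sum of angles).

Sum of angles = 255°. K = 360° - 255° = 105° = 7π/12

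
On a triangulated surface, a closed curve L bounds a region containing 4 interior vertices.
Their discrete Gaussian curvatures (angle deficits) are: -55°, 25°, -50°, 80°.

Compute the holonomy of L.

Holonomy = total enclosed curvature = (-55°) + 25° + (-50°) + 80° = 0°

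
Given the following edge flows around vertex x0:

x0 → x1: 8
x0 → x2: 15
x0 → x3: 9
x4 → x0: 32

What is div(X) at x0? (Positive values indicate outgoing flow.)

Divergence = sum of outgoing flows = 8 + 15 + 9 + (-32) = 0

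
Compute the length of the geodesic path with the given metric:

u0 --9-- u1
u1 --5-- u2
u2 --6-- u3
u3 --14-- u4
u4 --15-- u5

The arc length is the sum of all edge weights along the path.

Arc length = 9 + 5 + 6 + 14 + 15 = 49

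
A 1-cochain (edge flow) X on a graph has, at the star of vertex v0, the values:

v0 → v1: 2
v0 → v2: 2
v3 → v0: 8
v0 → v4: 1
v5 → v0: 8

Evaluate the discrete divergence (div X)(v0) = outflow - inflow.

Divergence = sum of outgoing flows = 2 + 2 + (-8) + 1 + (-8) = -11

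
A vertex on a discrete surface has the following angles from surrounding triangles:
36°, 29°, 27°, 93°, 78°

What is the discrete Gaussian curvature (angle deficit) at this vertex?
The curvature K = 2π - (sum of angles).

Sum of angles = 263°. K = 360° - 263° = 97° = 97π/180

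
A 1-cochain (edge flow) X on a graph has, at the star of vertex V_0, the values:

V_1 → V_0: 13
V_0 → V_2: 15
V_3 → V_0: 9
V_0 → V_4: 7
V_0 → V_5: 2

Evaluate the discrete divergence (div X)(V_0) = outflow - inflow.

Divergence = sum of outgoing flows = (-13) + 15 + (-9) + 7 + 2 = 2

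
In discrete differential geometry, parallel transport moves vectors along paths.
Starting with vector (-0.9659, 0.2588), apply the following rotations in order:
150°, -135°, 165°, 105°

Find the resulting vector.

Total rotation: 150° + (-135°) + 165° + 105° = 285° ≡ -75° (mod 360°). Final vector: (0, 1)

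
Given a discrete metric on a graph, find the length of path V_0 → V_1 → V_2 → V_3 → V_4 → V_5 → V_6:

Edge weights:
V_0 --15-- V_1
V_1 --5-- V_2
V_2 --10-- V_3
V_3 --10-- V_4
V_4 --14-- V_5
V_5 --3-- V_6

Arc length = 15 + 5 + 10 + 10 + 14 + 3 = 57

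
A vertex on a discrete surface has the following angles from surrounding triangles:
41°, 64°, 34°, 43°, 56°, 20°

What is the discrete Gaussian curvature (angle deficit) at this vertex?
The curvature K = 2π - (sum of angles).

Sum of angles = 258°. K = 360° - 258° = 102° = 17π/30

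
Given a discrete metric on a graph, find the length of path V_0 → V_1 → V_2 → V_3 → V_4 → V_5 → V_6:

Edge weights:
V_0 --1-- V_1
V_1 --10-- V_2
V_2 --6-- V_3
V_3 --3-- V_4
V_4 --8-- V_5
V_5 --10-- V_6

Arc length = 1 + 10 + 6 + 3 + 8 + 10 = 38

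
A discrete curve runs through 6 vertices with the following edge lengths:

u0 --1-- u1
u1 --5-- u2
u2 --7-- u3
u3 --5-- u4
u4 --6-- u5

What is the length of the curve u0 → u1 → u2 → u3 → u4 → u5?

Arc length = 1 + 5 + 7 + 5 + 6 = 24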